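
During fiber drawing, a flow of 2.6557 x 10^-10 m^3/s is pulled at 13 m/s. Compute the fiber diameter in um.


Cross-sectional area from continuity:
  A = Q / v = 2.6557 x 10^-10 / 13 = 2.042846 x 10^-11 m^2
Diameter from circular cross-section:
  d = sqrt(4A / pi) * 10^6 (m -> um)
  d = sqrt(4 * 2.042846 x 10^-11 / pi) * 10^6 = 5.1 um

5.1 um


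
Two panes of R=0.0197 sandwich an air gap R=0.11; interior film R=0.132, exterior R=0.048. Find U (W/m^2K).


Total thermal resistance (series):
  R_total = R_in + R_glass + R_air + R_glass + R_out
  R_total = 0.132 + 0.0197 + 0.11 + 0.0197 + 0.048 = 0.3294 m^2K/W
U-value = 1 / R_total = 1 / 0.3294 = 3.036 W/m^2K

3.036 W/m^2K


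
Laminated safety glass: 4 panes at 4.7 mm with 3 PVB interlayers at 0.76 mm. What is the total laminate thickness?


Total thickness = glass contribution + PVB contribution
  Glass: 4 * 4.7 = 18.8 mm
  PVB: 3 * 0.76 = 2.28 mm
  Total = 18.8 + 2.28 = 21.08 mm

21.08 mm


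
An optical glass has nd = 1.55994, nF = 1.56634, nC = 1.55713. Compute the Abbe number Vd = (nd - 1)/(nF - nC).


Abbe number formula: Vd = (nd - 1) / (nF - nC)
  nd - 1 = 1.55994 - 1 = 0.55994
  nF - nC = 1.56634 - 1.55713 = 0.00921
  Vd = 0.55994 / 0.00921 = 60.8

60.8


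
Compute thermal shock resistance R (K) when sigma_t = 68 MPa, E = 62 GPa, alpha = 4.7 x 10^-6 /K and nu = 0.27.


Thermal shock resistance: R = sigma * (1 - nu) / (E * alpha)
  Numerator = 68 * (1 - 0.27) = 49.64
  Denominator = 62 * 1000 * (4.7 x 10^-6) = 0.2914
  R = 49.64 / 0.2914 = 170.4 K

170.4 K


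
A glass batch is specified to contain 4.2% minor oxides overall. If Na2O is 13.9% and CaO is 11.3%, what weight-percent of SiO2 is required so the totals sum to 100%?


Known pieces sum to 100%:
  SiO2 = 100 - (others + Na2O + CaO)
  SiO2 = 100 - (4.2 + 13.9 + 11.3) = 70.6%

70.6%


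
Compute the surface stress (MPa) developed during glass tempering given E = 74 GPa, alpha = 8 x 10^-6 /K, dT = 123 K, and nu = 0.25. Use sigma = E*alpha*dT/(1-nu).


Tempering stress: sigma = E * alpha * dT / (1 - nu)
  E (MPa) = 74 * 1000 = 74000
  Numerator = 74000 * (8 x 10^-6) * 123 = 72.816
  Denominator = 1 - 0.25 = 0.75
  sigma = 72.816 / 0.75 = 97.1 MPa

97.1 MPa


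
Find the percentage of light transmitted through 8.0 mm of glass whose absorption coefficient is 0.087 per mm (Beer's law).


Beer-Lambert law: T = exp(-alpha * thickness)
  exponent = -0.087 * 8.0 = -0.696
  T = exp(-0.696) = 0.4986
  Percentage = 0.4986 * 100 = 49.86%

49.86%


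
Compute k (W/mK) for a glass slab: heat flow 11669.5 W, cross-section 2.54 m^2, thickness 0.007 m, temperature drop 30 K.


Fourier's law rearranged: k = Q * t / (A * dT)
  Numerator = 11669.5 * 0.007 = 81.6865
  Denominator = 2.54 * 30 = 76.2
  k = 81.6865 / 76.2 = 1.072 W/mK

1.072 W/mK


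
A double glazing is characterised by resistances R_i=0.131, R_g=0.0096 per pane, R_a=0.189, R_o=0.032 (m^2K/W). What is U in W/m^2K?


Total thermal resistance (series):
  R_total = R_in + R_glass + R_air + R_glass + R_out
  R_total = 0.131 + 0.0096 + 0.189 + 0.0096 + 0.032 = 0.3712 m^2K/W
U-value = 1 / R_total = 1 / 0.3712 = 2.694 W/m^2K

2.694 W/m^2K


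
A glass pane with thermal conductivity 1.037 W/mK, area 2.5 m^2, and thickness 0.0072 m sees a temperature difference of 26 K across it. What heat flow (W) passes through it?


Fourier's law: Q = k * A * dT / t
  Q = 1.037 * 2.5 * 26 / 0.0072
  Q = 67.405 / 0.0072 = 9361.8 W

9361.8 W


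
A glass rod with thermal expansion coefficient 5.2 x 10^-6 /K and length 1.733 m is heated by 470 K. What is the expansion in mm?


Thermal expansion formula: dL = alpha * L0 * dT
  dL = (5.2 x 10^-6) * 1.733 * 470 = 0.00423545 m
Convert to mm: 0.00423545 * 1000 = 4.2355 mm

4.2355 mm


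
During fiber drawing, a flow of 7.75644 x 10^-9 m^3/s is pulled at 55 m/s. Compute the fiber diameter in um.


Cross-sectional area from continuity:
  A = Q / v = 7.75644 x 10^-9 / 55 = 1.410262 x 10^-10 m^2
Diameter from circular cross-section:
  d = sqrt(4A / pi) * 10^6 (m -> um)
  d = sqrt(4 * 1.410262 x 10^-10 / pi) * 10^6 = 13.4 um

13.4 um


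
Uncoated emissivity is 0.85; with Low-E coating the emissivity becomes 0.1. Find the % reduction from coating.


Percentage reduction = (1 - coated/uncoated) * 100
  Ratio = 0.1 / 0.85 = 0.1176
  Reduction = (1 - 0.1176) * 100 = 88.2%

88.2%


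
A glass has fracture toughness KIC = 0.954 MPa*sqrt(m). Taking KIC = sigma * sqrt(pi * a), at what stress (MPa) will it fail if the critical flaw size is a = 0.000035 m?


Rearrange KIC = sigma * sqrt(pi * a):
  sigma = KIC / sqrt(pi * a)
  sqrt(pi * 0.000035) = 0.010486
  sigma = 0.954 / 0.010486 = 90.98 MPa

90.98 MPa


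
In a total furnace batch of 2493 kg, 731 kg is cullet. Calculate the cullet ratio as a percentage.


Cullet ratio = (cullet mass / total batch mass) * 100
  Ratio = 731 / 2493 * 100 = 29.32%

29.32%


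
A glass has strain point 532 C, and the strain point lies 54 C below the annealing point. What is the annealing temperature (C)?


T_anneal = T_strain + gap:
  T_anneal = 532 + 54 = 586 C

586 C


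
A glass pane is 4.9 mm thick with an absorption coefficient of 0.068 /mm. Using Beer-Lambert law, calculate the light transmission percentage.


Beer-Lambert law: T = exp(-alpha * thickness)
  exponent = -0.068 * 4.9 = -0.3332
  T = exp(-0.3332) = 0.7166
  Percentage = 0.7166 * 100 = 71.66%

71.66%


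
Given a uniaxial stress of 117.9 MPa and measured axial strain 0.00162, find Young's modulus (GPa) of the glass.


Young's modulus: E = stress / strain
  E = 117.9 MPa / 0.00162 = 72777.78 MPa
Convert to GPa: 72777.78 / 1000 = 72.78 GPa

72.78 GPa


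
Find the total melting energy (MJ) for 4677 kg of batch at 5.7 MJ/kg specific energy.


Total energy = mass * specific energy
  E = 4677 * 5.7 = 26658.9 MJ

26658.9 MJ


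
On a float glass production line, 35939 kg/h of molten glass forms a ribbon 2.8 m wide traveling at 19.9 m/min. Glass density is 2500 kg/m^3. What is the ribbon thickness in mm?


Ribbon cross-section from mass balance:
  Volume rate = throughput / density = 35939 / 2500 = 14.3756 m^3/h
  thickness = volume rate / (speed * 60 * width), i.e.
  thickness = throughput / (60 * speed * width * density) * 1000
  thickness = 35939 / (60 * 19.9 * 2.8 * 2500) * 1000 = 4.3 mm

4.3 mm


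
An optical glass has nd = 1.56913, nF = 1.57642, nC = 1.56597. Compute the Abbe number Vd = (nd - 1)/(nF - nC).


Abbe number formula: Vd = (nd - 1) / (nF - nC)
  nd - 1 = 1.56913 - 1 = 0.56913
  nF - nC = 1.57642 - 1.56597 = 0.01045
  Vd = 0.56913 / 0.01045 = 54.46

54.46


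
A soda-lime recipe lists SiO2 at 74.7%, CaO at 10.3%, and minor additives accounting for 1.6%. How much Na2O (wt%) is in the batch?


Pieces sum to 100%:
  Na2O = 100 - (SiO2 + CaO + others)
  Na2O = 100 - (74.7 + 10.3 + 1.6) = 13.4%

13.4%


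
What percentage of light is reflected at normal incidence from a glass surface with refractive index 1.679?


Fresnel reflectance at normal incidence:
  R = ((n - 1)/(n + 1))^2
  (n - 1)/(n + 1) = (1.679 - 1)/(1.679 + 1) = 0.253453
  R = 0.253453^2 = 0.0642384
  R(%) = 0.0642384 * 100 = 6.424%

6.424%


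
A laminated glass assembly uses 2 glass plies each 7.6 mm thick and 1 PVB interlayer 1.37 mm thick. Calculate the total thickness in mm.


Total thickness = glass contribution + PVB contribution
  Glass: 2 * 7.6 = 15.2 mm
  PVB: 1 * 1.37 = 1.37 mm
  Total = 15.2 + 1.37 = 16.57 mm

16.57 mm


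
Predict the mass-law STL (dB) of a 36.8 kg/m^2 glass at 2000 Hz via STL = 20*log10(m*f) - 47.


Mass law: STL = 20 * log10(m * f) - 47
  m * f = 36.8 * 2000 = 73600
  log10(73600) = 4.86688
  STL = 20 * 4.86688 - 47 = 97.3376 - 47 = 50.3 dB

50.3 dB


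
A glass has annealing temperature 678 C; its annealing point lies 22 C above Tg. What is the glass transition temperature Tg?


Rearrange T_anneal = Tg + offset for Tg:
  Tg = T_anneal - offset = 678 - 22 = 656 C

656 C


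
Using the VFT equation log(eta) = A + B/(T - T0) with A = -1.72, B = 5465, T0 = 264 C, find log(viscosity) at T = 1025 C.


VFT equation: log(eta) = A + B / (T - T0)
  T - T0 = 1025 - 264 = 761
  B / (T - T0) = 5465 / 761 = 7.181
  log(eta) = -1.72 + 7.181 = 5.461

5.461


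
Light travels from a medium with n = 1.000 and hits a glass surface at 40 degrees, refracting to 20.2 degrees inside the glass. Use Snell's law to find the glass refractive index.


Apply Snell's law: n1 * sin(theta1) = n2 * sin(theta2)
  n2 = n1 * sin(theta1) / sin(theta2)
  sin(40) = 0.642788
  sin(20.2) = 0.345298
  n2 = 1.000 * 0.642788 / 0.345298 = 1.8615

1.8615


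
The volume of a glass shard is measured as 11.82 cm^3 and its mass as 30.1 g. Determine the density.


Use the definition of density:
  rho = mass / volume
  rho = 30.1 / 11.82 = 2.547 g/cm^3

2.547 g/cm^3


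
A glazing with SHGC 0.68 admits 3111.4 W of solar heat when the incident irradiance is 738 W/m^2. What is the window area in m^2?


Rearrange Q = Area * SHGC * Irradiance:
  Area = Q / (SHGC * Irradiance)
  Area = 3111.4 / (0.68 * 738) = 6.2 m^2

6.2 m^2


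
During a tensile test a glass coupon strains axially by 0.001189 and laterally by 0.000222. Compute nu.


Poisson's ratio: nu = lateral strain / axial strain
  nu = 0.000222 / 0.001189 = 0.1867

0.1867


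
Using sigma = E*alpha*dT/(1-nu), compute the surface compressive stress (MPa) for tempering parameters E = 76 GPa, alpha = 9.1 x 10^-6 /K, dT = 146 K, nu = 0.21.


Tempering stress: sigma = E * alpha * dT / (1 - nu)
  E (MPa) = 76 * 1000 = 76000
  Numerator = 76000 * (9.1 x 10^-6) * 146 = 100.9736
  Denominator = 1 - 0.21 = 0.79
  sigma = 100.9736 / 0.79 = 127.8 MPa

127.8 MPa


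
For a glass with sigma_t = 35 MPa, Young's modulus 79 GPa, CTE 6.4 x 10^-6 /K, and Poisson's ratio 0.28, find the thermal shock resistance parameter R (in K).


Thermal shock resistance: R = sigma * (1 - nu) / (E * alpha)
  Numerator = 35 * (1 - 0.28) = 25.2
  Denominator = 79 * 1000 * (6.4 x 10^-6) = 0.5056
  R = 25.2 / 0.5056 = 49.8 K

49.8 K


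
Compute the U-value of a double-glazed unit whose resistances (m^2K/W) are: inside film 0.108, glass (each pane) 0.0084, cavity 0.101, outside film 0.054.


Total thermal resistance (series):
  R_total = R_in + R_glass + R_air + R_glass + R_out
  R_total = 0.108 + 0.0084 + 0.101 + 0.0084 + 0.054 = 0.2798 m^2K/W
U-value = 1 / R_total = 1 / 0.2798 = 3.574 W/m^2K

3.574 W/m^2K


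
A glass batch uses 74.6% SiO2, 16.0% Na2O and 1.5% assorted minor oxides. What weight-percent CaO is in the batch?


Pieces sum to 100%:
  CaO = 100 - (SiO2 + Na2O + others)
  CaO = 100 - (74.6 + 16.0 + 1.5) = 7.9%

7.9%


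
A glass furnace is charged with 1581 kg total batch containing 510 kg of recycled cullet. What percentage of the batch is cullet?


Cullet ratio = (cullet mass / total batch mass) * 100
  Ratio = 510 / 1581 * 100 = 32.26%

32.26%


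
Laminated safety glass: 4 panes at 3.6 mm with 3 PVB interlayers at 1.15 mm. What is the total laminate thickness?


Total thickness = glass contribution + PVB contribution
  Glass: 4 * 3.6 = 14.4 mm
  PVB: 3 * 1.15 = 3.45 mm
  Total = 14.4 + 3.45 = 17.85 mm

17.85 mm


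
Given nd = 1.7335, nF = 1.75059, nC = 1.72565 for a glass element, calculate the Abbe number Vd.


Abbe number formula: Vd = (nd - 1) / (nF - nC)
  nd - 1 = 1.7335 - 1 = 0.7335
  nF - nC = 1.75059 - 1.72565 = 0.02494
  Vd = 0.7335 / 0.02494 = 29.41

29.41


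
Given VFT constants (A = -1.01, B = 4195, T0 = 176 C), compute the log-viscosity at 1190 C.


VFT equation: log(eta) = A + B / (T - T0)
  T - T0 = 1190 - 176 = 1014
  B / (T - T0) = 4195 / 1014 = 4.137
  log(eta) = -1.01 + 4.137 = 3.127

3.127


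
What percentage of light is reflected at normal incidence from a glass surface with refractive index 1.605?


Fresnel reflectance at normal incidence:
  R = ((n - 1)/(n + 1))^2
  (n - 1)/(n + 1) = (1.605 - 1)/(1.605 + 1) = 0.232246
  R = 0.232246^2 = 0.0539382
  R(%) = 0.0539382 * 100 = 5.394%

5.394%


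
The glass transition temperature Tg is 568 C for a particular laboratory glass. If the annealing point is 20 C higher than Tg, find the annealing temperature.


The annealing temperature is Tg plus the offset:
  T_anneal = 568 + 20 = 588 C

588 C


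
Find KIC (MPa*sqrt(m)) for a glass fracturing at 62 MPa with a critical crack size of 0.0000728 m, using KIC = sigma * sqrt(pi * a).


Fracture toughness: KIC = sigma * sqrt(pi * a)
  pi * a = pi * 0.0000728 = 0.000228708
  sqrt(pi * a) = 0.015123
  KIC = 62 * 0.015123 = 0.938 MPa*sqrt(m)

0.938 MPa*sqrt(m)


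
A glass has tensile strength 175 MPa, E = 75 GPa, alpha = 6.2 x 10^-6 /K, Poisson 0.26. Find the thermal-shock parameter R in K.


Thermal shock resistance: R = sigma * (1 - nu) / (E * alpha)
  Numerator = 175 * (1 - 0.26) = 129.5
  Denominator = 75 * 1000 * (6.2 x 10^-6) = 0.465
  R = 129.5 / 0.465 = 278.5 K

278.5 K


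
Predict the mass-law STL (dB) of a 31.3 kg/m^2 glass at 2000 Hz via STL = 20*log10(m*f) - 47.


Mass law: STL = 20 * log10(m * f) - 47
  m * f = 31.3 * 2000 = 62600
  log10(62600) = 4.79657
  STL = 20 * 4.79657 - 47 = 95.9314 - 47 = 48.9 dB

48.9 dB


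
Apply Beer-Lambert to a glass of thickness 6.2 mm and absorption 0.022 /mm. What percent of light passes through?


Beer-Lambert law: T = exp(-alpha * thickness)
  exponent = -0.022 * 6.2 = -0.1364
  T = exp(-0.1364) = 0.8725
  Percentage = 0.8725 * 100 = 87.25%

87.25%


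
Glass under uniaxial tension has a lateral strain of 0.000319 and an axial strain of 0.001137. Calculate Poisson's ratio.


Poisson's ratio: nu = lateral strain / axial strain
  nu = 0.000319 / 0.001137 = 0.2806

0.2806


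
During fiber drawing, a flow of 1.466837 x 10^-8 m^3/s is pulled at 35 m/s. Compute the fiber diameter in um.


Cross-sectional area from continuity:
  A = Q / v = 1.466837 x 10^-8 / 35 = 4.190963 x 10^-10 m^2
Diameter from circular cross-section:
  d = sqrt(4A / pi) * 10^6 (m -> um)
  d = sqrt(4 * 4.190963 x 10^-10 / pi) * 10^6 = 23.1 um

23.1 um


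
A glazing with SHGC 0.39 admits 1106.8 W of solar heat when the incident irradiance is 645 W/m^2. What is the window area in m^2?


Rearrange Q = Area * SHGC * Irradiance:
  Area = Q / (SHGC * Irradiance)
  Area = 1106.8 / (0.39 * 645) = 4.4 m^2

4.4 m^2


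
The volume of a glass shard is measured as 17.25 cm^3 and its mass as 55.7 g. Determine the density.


Use the definition of density:
  rho = mass / volume
  rho = 55.7 / 17.25 = 3.229 g/cm^3

3.229 g/cm^3


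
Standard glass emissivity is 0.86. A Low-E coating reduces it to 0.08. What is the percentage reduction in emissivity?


Percentage reduction = (1 - coated/uncoated) * 100
  Ratio = 0.08 / 0.86 = 0.093
  Reduction = (1 - 0.093) * 100 = 90.7%

90.7%


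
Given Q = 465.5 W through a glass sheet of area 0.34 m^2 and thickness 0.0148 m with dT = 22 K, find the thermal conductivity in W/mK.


Fourier's law rearranged: k = Q * t / (A * dT)
  Numerator = 465.5 * 0.0148 = 6.8894
  Denominator = 0.34 * 22 = 7.48
  k = 6.8894 / 7.48 = 0.921 W/mK

0.921 W/mK


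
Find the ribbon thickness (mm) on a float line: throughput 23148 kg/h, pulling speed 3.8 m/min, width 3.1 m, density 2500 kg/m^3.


Ribbon cross-section from mass balance:
  Volume rate = throughput / density = 23148 / 2500 = 9.2592 m^3/h
  thickness = volume rate / (speed * 60 * width), i.e.
  thickness = throughput / (60 * speed * width * density) * 1000
  thickness = 23148 / (60 * 3.8 * 3.1 * 2500) * 1000 = 13.1 mm

13.1 mm


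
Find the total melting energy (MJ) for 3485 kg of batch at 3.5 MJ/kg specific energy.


Total energy = mass * specific energy
  E = 3485 * 3.5 = 12197.5 MJ

12197.5 MJ


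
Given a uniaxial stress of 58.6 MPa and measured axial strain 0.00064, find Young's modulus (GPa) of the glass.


Young's modulus: E = stress / strain
  E = 58.6 MPa / 0.00064 = 91562.5 MPa
Convert to GPa: 91562.5 / 1000 = 91.56 GPa

91.56 GPa


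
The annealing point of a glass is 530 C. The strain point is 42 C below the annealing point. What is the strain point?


Strain point = annealing point - difference:
  T_strain = 530 - 42 = 488 C

488 C


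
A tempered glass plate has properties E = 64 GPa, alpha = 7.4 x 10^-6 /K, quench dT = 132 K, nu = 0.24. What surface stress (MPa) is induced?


Tempering stress: sigma = E * alpha * dT / (1 - nu)
  E (MPa) = 64 * 1000 = 64000
  Numerator = 64000 * (7.4 x 10^-6) * 132 = 62.5152
  Denominator = 1 - 0.24 = 0.76
  sigma = 62.5152 / 0.76 = 82.3 MPa

82.3 MPa


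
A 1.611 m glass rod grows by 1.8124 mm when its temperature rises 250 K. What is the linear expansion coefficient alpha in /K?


Rearrange dL = alpha * L0 * dT for alpha:
  alpha = dL / (L0 * dT)
  alpha = (1.8124 / 1000) / (1.611 * 250) = 0.0000045 /K = 4.5 x 10^-6 /K

4.5 x 10^-6 /K


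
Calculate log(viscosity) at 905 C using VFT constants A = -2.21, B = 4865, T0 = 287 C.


VFT equation: log(eta) = A + B / (T - T0)
  T - T0 = 905 - 287 = 618
  B / (T - T0) = 4865 / 618 = 7.872
  log(eta) = -2.21 + 7.872 = 5.662

5.662


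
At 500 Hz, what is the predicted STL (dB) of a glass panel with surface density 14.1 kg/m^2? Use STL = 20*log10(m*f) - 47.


Mass law: STL = 20 * log10(m * f) - 47
  m * f = 14.1 * 500 = 7050
  log10(7050) = 3.84819
  STL = 20 * 3.84819 - 47 = 76.9638 - 47 = 30.0 dB

30.0 dB


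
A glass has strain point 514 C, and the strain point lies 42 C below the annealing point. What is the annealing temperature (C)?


T_anneal = T_strain + gap:
  T_anneal = 514 + 42 = 556 C

556 C


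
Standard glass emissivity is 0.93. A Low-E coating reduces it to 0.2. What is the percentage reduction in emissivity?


Percentage reduction = (1 - coated/uncoated) * 100
  Ratio = 0.2 / 0.93 = 0.2151
  Reduction = (1 - 0.2151) * 100 = 78.5%

78.5%


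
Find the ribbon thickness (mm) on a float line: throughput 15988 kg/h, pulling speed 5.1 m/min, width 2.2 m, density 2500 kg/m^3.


Ribbon cross-section from mass balance:
  Volume rate = throughput / density = 15988 / 2500 = 6.3952 m^3/h
  thickness = volume rate / (speed * 60 * width), i.e.
  thickness = throughput / (60 * speed * width * density) * 1000
  thickness = 15988 / (60 * 5.1 * 2.2 * 2500) * 1000 = 9.5 mm

9.5 mm


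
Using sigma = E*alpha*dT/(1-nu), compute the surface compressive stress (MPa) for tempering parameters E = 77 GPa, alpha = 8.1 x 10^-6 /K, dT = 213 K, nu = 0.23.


Tempering stress: sigma = E * alpha * dT / (1 - nu)
  E (MPa) = 77 * 1000 = 77000
  Numerator = 77000 * (8.1 x 10^-6) * 213 = 132.8481
  Denominator = 1 - 0.23 = 0.77
  sigma = 132.8481 / 0.77 = 172.5 MPa

172.5 MPa


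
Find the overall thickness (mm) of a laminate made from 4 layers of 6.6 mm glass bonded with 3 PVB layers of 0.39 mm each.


Total thickness = glass contribution + PVB contribution
  Glass: 4 * 6.6 = 26.4 mm
  PVB: 3 * 0.39 = 1.17 mm
  Total = 26.4 + 1.17 = 27.57 mm

27.57 mm


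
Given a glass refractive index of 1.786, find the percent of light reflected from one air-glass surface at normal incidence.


Fresnel reflectance at normal incidence:
  R = ((n - 1)/(n + 1))^2
  (n - 1)/(n + 1) = (1.786 - 1)/(1.786 + 1) = 0.282125
  R = 0.282125^2 = 0.0795945
  R(%) = 0.0795945 * 100 = 7.959%

7.959%


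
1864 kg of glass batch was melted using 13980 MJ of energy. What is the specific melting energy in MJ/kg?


Rearrange E = m * s for s:
  s = E / m
  s = 13980 / 1864 = 7.5 MJ/kg

7.5 MJ/kg


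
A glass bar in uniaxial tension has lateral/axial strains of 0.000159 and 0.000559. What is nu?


Poisson's ratio: nu = lateral strain / axial strain
  nu = 0.000159 / 0.000559 = 0.2844

0.2844


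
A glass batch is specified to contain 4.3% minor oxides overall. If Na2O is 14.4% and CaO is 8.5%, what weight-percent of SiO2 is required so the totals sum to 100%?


Known pieces sum to 100%:
  SiO2 = 100 - (others + Na2O + CaO)
  SiO2 = 100 - (4.3 + 14.4 + 8.5) = 72.8%

72.8%


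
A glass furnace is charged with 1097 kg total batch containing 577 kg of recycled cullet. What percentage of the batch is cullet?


Cullet ratio = (cullet mass / total batch mass) * 100
  Ratio = 577 / 1097 * 100 = 52.6%

52.6%


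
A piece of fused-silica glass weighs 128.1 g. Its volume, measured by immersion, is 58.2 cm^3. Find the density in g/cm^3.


Use the definition of density:
  rho = mass / volume
  rho = 128.1 / 58.2 = 2.201 g/cm^3

2.201 g/cm^3


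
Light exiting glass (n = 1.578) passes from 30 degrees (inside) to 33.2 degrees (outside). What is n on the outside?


Apply Snell's law: n1 * sin(theta1) = n2 * sin(theta2)
  n2 = n1 * sin(theta1) / sin(theta2)
  sin(30) = 0.5
  sin(33.2) = 0.547563
  n2 = 1.578 * 0.5 / 0.547563 = 1.4409

1.4409


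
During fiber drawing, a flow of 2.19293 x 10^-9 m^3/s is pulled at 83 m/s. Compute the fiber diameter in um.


Cross-sectional area from continuity:
  A = Q / v = 2.19293 x 10^-9 / 83 = 2.642084 x 10^-11 m^2
Diameter from circular cross-section:
  d = sqrt(4A / pi) * 10^6 (m -> um)
  d = sqrt(4 * 2.642084 x 10^-11 / pi) * 10^6 = 5.8 um

5.8 um


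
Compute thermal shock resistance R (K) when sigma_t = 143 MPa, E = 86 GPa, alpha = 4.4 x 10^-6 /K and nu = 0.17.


Thermal shock resistance: R = sigma * (1 - nu) / (E * alpha)
  Numerator = 143 * (1 - 0.17) = 118.69
  Denominator = 86 * 1000 * (4.4 x 10^-6) = 0.3784
  R = 118.69 / 0.3784 = 313.7 K

313.7 K


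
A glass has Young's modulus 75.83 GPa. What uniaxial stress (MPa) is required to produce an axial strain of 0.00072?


Rearrange E = sigma / epsilon:
  sigma = E * epsilon
  E (MPa) = 75.83 * 1000 = 75830
  sigma = 75830 * 0.00072 = 54.6 MPa

54.6 MPa


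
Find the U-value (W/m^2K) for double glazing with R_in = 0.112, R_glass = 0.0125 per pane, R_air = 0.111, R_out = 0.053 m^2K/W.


Total thermal resistance (series):
  R_total = R_in + R_glass + R_air + R_glass + R_out
  R_total = 0.112 + 0.0125 + 0.111 + 0.0125 + 0.053 = 0.301 m^2K/W
U-value = 1 / R_total = 1 / 0.301 = 3.322 W/m^2K

3.322 W/m^2K


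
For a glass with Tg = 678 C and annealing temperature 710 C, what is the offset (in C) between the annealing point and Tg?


Offset = T_anneal - Tg:
  offset = 710 - 678 = 32 C

32 C


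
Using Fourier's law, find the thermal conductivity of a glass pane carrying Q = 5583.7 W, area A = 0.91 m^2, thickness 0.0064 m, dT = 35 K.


Fourier's law rearranged: k = Q * t / (A * dT)
  Numerator = 5583.7 * 0.0064 = 35.73568
  Denominator = 0.91 * 35 = 31.85
  k = 35.73568 / 31.85 = 1.122 W/mK

1.122 W/mK


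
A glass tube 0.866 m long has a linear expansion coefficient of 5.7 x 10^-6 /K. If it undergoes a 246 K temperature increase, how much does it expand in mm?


Thermal expansion formula: dL = alpha * L0 * dT
  dL = (5.7 x 10^-6) * 0.866 * 246 = 0.00121431 m
Convert to mm: 0.00121431 * 1000 = 1.2143 mm

1.2143 mm


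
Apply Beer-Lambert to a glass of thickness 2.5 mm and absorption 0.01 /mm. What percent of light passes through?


Beer-Lambert law: T = exp(-alpha * thickness)
  exponent = -0.01 * 2.5 = -0.025
  T = exp(-0.025) = 0.9753
  Percentage = 0.9753 * 100 = 97.53%

97.53%


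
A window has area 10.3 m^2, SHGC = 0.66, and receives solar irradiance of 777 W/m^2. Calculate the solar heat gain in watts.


Solar heat gain: Q = Area * SHGC * Irradiance
  Q = 10.3 * 0.66 * 777 = 5282 W

5282 W


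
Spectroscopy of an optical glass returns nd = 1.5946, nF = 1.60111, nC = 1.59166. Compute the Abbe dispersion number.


Abbe number formula: Vd = (nd - 1) / (nF - nC)
  nd - 1 = 1.5946 - 1 = 0.5946
  nF - nC = 1.60111 - 1.59166 = 0.00945
  Vd = 0.5946 / 0.00945 = 62.92

62.92


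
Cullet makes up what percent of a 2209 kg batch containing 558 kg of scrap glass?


Cullet ratio = (cullet mass / total batch mass) * 100
  Ratio = 558 / 2209 * 100 = 25.26%

25.26%


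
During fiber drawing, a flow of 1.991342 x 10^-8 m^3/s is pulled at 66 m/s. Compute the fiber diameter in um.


Cross-sectional area from continuity:
  A = Q / v = 1.991342 x 10^-8 / 66 = 3.017185 x 10^-10 m^2
Diameter from circular cross-section:
  d = sqrt(4A / pi) * 10^6 (m -> um)
  d = sqrt(4 * 3.017185 x 10^-10 / pi) * 10^6 = 19.6 um

19.6 um


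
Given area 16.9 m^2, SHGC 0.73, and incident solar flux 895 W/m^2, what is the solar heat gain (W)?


Solar heat gain: Q = Area * SHGC * Irradiance
  Q = 16.9 * 0.73 * 895 = 11041.6 W

11041.6 W


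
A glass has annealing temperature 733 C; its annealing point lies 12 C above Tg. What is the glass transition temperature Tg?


Rearrange T_anneal = Tg + offset for Tg:
  Tg = T_anneal - offset = 733 - 12 = 721 C

721 C


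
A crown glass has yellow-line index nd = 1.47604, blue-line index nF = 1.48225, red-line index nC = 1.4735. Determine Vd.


Abbe number formula: Vd = (nd - 1) / (nF - nC)
  nd - 1 = 1.47604 - 1 = 0.47604
  nF - nC = 1.48225 - 1.4735 = 0.00875
  Vd = 0.47604 / 0.00875 = 54.4

54.4


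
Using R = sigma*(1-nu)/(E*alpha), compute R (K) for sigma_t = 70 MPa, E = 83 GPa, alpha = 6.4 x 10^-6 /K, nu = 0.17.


Thermal shock resistance: R = sigma * (1 - nu) / (E * alpha)
  Numerator = 70 * (1 - 0.17) = 58.1
  Denominator = 83 * 1000 * (6.4 x 10^-6) = 0.5312
  R = 58.1 / 0.5312 = 109.4 K

109.4 K


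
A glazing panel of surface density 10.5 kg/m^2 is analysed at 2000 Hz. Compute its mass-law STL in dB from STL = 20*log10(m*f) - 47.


Mass law: STL = 20 * log10(m * f) - 47
  m * f = 10.5 * 2000 = 21000
  log10(21000) = 4.32222
  STL = 20 * 4.32222 - 47 = 86.4444 - 47 = 39.4 dB

39.4 dB


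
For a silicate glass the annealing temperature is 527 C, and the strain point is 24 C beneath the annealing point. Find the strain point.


Strain point = annealing point - difference:
  T_strain = 527 - 24 = 503 C

503 C


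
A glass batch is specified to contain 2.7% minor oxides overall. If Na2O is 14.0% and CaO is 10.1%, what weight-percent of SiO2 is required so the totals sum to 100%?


Known pieces sum to 100%:
  SiO2 = 100 - (others + Na2O + CaO)
  SiO2 = 100 - (2.7 + 14.0 + 10.1) = 73.2%

73.2%


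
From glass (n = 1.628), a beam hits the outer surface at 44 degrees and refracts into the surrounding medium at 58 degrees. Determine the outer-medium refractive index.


Apply Snell's law: n1 * sin(theta1) = n2 * sin(theta2)
  n2 = n1 * sin(theta1) / sin(theta2)
  sin(44) = 0.694658
  sin(58) = 0.848048
  n2 = 1.628 * 0.694658 / 0.848048 = 1.3335

1.3335


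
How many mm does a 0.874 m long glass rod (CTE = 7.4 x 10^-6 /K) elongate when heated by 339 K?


Thermal expansion formula: dL = alpha * L0 * dT
  dL = (7.4 x 10^-6) * 0.874 * 339 = 0.00219252 m
Convert to mm: 0.00219252 * 1000 = 2.1925 mm

2.1925 mm


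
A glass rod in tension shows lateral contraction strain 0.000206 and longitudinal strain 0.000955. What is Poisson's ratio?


Poisson's ratio: nu = lateral strain / axial strain
  nu = 0.000206 / 0.000955 = 0.2157

0.2157


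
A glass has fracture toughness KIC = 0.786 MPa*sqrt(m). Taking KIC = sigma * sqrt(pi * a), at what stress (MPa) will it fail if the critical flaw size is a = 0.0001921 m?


Rearrange KIC = sigma * sqrt(pi * a):
  sigma = KIC / sqrt(pi * a)
  sqrt(pi * 0.0001921) = 0.024566
  sigma = 0.786 / 0.024566 = 32.0 MPa

32.0 MPa


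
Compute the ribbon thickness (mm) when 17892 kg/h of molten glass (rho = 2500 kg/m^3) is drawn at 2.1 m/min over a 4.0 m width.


Ribbon cross-section from mass balance:
  Volume rate = throughput / density = 17892 / 2500 = 7.1568 m^3/h
  thickness = volume rate / (speed * 60 * width), i.e.
  thickness = throughput / (60 * speed * width * density) * 1000
  thickness = 17892 / (60 * 2.1 * 4.0 * 2500) * 1000 = 14.2 mm

14.2 mm


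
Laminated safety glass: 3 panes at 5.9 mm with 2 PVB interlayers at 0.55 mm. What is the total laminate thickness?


Total thickness = glass contribution + PVB contribution
  Glass: 3 * 5.9 = 17.7 mm
  PVB: 2 * 0.55 = 1.1 mm
  Total = 17.7 + 1.1 = 18.8 mm

18.8 mm


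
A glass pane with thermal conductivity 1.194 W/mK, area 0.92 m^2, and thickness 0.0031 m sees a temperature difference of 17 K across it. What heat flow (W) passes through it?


Fourier's law: Q = k * A * dT / t
  Q = 1.194 * 0.92 * 17 / 0.0031
  Q = 18.67416 / 0.0031 = 6023.9 W

6023.9 W


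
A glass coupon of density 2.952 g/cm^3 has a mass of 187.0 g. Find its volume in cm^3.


Rearrange rho = m / V:
  V = m / rho
  V = 187.0 / 2.952 = 63.347 cm^3

63.347 cm^3


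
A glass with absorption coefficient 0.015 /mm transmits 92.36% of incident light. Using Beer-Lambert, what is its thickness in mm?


Rearrange T = exp(-alpha * thickness):
  thickness = -ln(T) / alpha
  T = 92.36/100 = 0.9236
  ln(T) = -0.07948
  -ln(T) = 0.07948
  thickness = 0.07948 / 0.015 = 5.3 mm

5.3 mm


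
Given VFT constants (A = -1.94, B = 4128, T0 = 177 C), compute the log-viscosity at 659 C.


VFT equation: log(eta) = A + B / (T - T0)
  T - T0 = 659 - 177 = 482
  B / (T - T0) = 4128 / 482 = 8.564
  log(eta) = -1.94 + 8.564 = 6.624

6.624


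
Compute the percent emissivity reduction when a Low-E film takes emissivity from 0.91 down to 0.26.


Percentage reduction = (1 - coated/uncoated) * 100
  Ratio = 0.26 / 0.91 = 0.2857
  Reduction = (1 - 0.2857) * 100 = 71.4%

71.4%


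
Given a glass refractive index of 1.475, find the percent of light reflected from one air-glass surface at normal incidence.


Fresnel reflectance at normal incidence:
  R = ((n - 1)/(n + 1))^2
  (n - 1)/(n + 1) = (1.475 - 1)/(1.475 + 1) = 0.191919
  R = 0.191919^2 = 0.0368329
  R(%) = 0.0368329 * 100 = 3.683%

3.683%


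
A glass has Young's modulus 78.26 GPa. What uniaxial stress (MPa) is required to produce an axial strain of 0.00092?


Rearrange E = sigma / epsilon:
  sigma = E * epsilon
  E (MPa) = 78.26 * 1000 = 78260
  sigma = 78260 * 0.00092 = 72.0 MPa

72.0 MPa


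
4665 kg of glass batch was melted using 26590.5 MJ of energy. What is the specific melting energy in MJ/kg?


Rearrange E = m * s for s:
  s = E / m
  s = 26590.5 / 4665 = 5.7 MJ/kg

5.7 MJ/kg


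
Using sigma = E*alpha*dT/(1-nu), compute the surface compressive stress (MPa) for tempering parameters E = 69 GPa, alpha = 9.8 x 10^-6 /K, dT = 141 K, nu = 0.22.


Tempering stress: sigma = E * alpha * dT / (1 - nu)
  E (MPa) = 69 * 1000 = 69000
  Numerator = 69000 * (9.8 x 10^-6) * 141 = 95.3442
  Denominator = 1 - 0.22 = 0.78
  sigma = 95.3442 / 0.78 = 122.2 MPa

122.2 MPa


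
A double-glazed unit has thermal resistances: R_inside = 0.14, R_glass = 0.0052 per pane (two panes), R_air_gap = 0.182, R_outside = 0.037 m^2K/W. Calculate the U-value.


Total thermal resistance (series):
  R_total = R_in + R_glass + R_air + R_glass + R_out
  R_total = 0.14 + 0.0052 + 0.182 + 0.0052 + 0.037 = 0.3694 m^2K/W
U-value = 1 / R_total = 1 / 0.3694 = 2.707 W/m^2K

2.707 W/m^2K


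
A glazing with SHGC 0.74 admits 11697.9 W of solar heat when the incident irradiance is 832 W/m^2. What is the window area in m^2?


Rearrange Q = Area * SHGC * Irradiance:
  Area = Q / (SHGC * Irradiance)
  Area = 11697.9 / (0.74 * 832) = 19.0 m^2

19.0 m^2


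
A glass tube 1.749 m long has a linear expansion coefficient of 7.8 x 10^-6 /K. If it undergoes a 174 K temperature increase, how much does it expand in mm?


Thermal expansion formula: dL = alpha * L0 * dT
  dL = (7.8 x 10^-6) * 1.749 * 174 = 0.00237374 m
Convert to mm: 0.00237374 * 1000 = 2.3737 mm

2.3737 mm


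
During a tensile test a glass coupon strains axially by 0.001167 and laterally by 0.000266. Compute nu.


Poisson's ratio: nu = lateral strain / axial strain
  nu = 0.000266 / 0.001167 = 0.2279

0.2279


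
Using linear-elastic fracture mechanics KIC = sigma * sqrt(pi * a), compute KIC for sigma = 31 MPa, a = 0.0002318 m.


Fracture toughness: KIC = sigma * sqrt(pi * a)
  pi * a = pi * 0.0002318 = 0.000728221
  sqrt(pi * a) = 0.026986
  KIC = 31 * 0.026986 = 0.837 MPa*sqrt(m)

0.837 MPa*sqrt(m)


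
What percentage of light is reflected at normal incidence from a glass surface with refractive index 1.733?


Fresnel reflectance at normal incidence:
  R = ((n - 1)/(n + 1))^2
  (n - 1)/(n + 1) = (1.733 - 1)/(1.733 + 1) = 0.268203
  R = 0.268203^2 = 0.0719328
  R(%) = 0.0719328 * 100 = 7.193%

7.193%


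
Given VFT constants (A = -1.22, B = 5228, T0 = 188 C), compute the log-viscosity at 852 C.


VFT equation: log(eta) = A + B / (T - T0)
  T - T0 = 852 - 188 = 664
  B / (T - T0) = 5228 / 664 = 7.873
  log(eta) = -1.22 + 7.873 = 6.653

6.653


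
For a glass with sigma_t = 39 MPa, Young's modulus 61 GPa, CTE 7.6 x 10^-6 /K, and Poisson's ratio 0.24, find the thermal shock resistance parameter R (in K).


Thermal shock resistance: R = sigma * (1 - nu) / (E * alpha)
  Numerator = 39 * (1 - 0.24) = 29.64
  Denominator = 61 * 1000 * (7.6 x 10^-6) = 0.4636
  R = 29.64 / 0.4636 = 63.9 K

63.9 K


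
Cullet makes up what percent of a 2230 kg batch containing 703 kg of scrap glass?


Cullet ratio = (cullet mass / total batch mass) * 100
  Ratio = 703 / 2230 * 100 = 31.52%

31.52%


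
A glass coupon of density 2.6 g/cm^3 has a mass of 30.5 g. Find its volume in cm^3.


Rearrange rho = m / V:
  V = m / rho
  V = 30.5 / 2.6 = 11.731 cm^3

11.731 cm^3


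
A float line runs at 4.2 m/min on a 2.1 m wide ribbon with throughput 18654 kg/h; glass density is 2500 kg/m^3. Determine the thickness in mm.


Ribbon cross-section from mass balance:
  Volume rate = throughput / density = 18654 / 2500 = 7.4616 m^3/h
  thickness = volume rate / (speed * 60 * width), i.e.
  thickness = throughput / (60 * speed * width * density) * 1000
  thickness = 18654 / (60 * 4.2 * 2.1 * 2500) * 1000 = 14.1 mm

14.1 mm


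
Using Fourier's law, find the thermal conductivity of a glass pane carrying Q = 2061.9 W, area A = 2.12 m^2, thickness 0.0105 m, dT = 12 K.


Fourier's law rearranged: k = Q * t / (A * dT)
  Numerator = 2061.9 * 0.0105 = 21.64995
  Denominator = 2.12 * 12 = 25.44
  k = 21.64995 / 25.44 = 0.851 W/mK

0.851 W/mK


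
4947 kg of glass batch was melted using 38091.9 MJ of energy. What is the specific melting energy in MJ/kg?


Rearrange E = m * s for s:
  s = E / m
  s = 38091.9 / 4947 = 7.7 MJ/kg

7.7 MJ/kg


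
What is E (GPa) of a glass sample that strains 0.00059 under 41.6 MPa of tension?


Young's modulus: E = stress / strain
  E = 41.6 MPa / 0.00059 = 70508.47 MPa
Convert to GPa: 70508.47 / 1000 = 70.51 GPa

70.51 GPa


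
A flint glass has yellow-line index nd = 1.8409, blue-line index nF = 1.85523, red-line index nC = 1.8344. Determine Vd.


Abbe number formula: Vd = (nd - 1) / (nF - nC)
  nd - 1 = 1.8409 - 1 = 0.8409
  nF - nC = 1.85523 - 1.8344 = 0.02083
  Vd = 0.8409 / 0.02083 = 40.37

40.37


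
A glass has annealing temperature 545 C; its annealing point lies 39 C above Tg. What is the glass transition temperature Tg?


Rearrange T_anneal = Tg + offset for Tg:
  Tg = T_anneal - offset = 545 - 39 = 506 C

506 C


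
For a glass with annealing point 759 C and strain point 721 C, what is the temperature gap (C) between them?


Gap = T_anneal - T_strain:
  gap = 759 - 721 = 38 C

38 C


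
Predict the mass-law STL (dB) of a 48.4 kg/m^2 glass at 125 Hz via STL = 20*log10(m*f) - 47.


Mass law: STL = 20 * log10(m * f) - 47
  m * f = 48.4 * 125 = 6050
  log10(6050) = 3.78176
  STL = 20 * 3.78176 - 47 = 75.6352 - 47 = 28.6 dB

28.6 dB


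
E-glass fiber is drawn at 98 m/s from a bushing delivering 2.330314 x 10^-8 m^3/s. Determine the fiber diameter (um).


Cross-sectional area from continuity:
  A = Q / v = 2.330314 x 10^-8 / 98 = 2.377871 x 10^-10 m^2
Diameter from circular cross-section:
  d = sqrt(4A / pi) * 10^6 (m -> um)
  d = sqrt(4 * 2.377871 x 10^-10 / pi) * 10^6 = 17.4 um

17.4 um


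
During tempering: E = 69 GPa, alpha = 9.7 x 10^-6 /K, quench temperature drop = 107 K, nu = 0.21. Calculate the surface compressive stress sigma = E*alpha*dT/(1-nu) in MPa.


Tempering stress: sigma = E * alpha * dT / (1 - nu)
  E (MPa) = 69 * 1000 = 69000
  Numerator = 69000 * (9.7 x 10^-6) * 107 = 71.6151
  Denominator = 1 - 0.21 = 0.79
  sigma = 71.6151 / 0.79 = 90.7 MPa

90.7 MPa


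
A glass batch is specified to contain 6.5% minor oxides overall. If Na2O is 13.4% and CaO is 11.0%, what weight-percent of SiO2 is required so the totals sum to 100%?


Known pieces sum to 100%:
  SiO2 = 100 - (others + Na2O + CaO)
  SiO2 = 100 - (6.5 + 13.4 + 11.0) = 69.1%

69.1%


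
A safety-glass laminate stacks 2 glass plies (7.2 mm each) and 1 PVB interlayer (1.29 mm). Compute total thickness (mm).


Total thickness = glass contribution + PVB contribution
  Glass: 2 * 7.2 = 14.4 mm
  PVB: 1 * 1.29 = 1.29 mm
  Total = 14.4 + 1.29 = 15.69 mm

15.69 mm


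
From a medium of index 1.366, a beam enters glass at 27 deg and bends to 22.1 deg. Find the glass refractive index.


Apply Snell's law: n1 * sin(theta1) = n2 * sin(theta2)
  n2 = n1 * sin(theta1) / sin(theta2)
  sin(27) = 0.45399
  sin(22.1) = 0.376224
  n2 = 1.366 * 0.45399 / 0.376224 = 1.6484

1.6484


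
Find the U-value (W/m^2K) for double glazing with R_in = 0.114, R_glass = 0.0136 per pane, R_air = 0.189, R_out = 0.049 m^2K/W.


Total thermal resistance (series):
  R_total = R_in + R_glass + R_air + R_glass + R_out
  R_total = 0.114 + 0.0136 + 0.189 + 0.0136 + 0.049 = 0.3792 m^2K/W
U-value = 1 / R_total = 1 / 0.3792 = 2.637 W/m^2K

2.637 W/m^2K


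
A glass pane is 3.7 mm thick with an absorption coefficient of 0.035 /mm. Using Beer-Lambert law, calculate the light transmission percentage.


Beer-Lambert law: T = exp(-alpha * thickness)
  exponent = -0.035 * 3.7 = -0.1295
  T = exp(-0.1295) = 0.8785
  Percentage = 0.8785 * 100 = 87.85%

87.85%


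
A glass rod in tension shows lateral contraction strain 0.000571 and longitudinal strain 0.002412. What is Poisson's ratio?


Poisson's ratio: nu = lateral strain / axial strain
  nu = 0.000571 / 0.002412 = 0.2367

0.2367


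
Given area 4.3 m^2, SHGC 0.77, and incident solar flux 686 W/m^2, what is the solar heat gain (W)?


Solar heat gain: Q = Area * SHGC * Irradiance
  Q = 4.3 * 0.77 * 686 = 2271.3 W

2271.3 W


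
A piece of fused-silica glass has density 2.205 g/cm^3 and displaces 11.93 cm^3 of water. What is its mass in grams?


Rearrange rho = m / V:
  m = rho * V
  m = 2.205 * 11.93 = 26.306 g

26.306 g


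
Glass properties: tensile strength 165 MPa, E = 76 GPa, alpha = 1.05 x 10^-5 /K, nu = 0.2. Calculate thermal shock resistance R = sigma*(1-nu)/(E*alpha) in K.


Thermal shock resistance: R = sigma * (1 - nu) / (E * alpha)
  Numerator = 165 * (1 - 0.2) = 132.0
  Denominator = 76 * 1000 * (1.05 x 10^-5) = 0.798
  R = 132.0 / 0.798 = 165.4 K

165.4 K


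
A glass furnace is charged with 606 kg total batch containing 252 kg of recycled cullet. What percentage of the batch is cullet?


Cullet ratio = (cullet mass / total batch mass) * 100
  Ratio = 252 / 606 * 100 = 41.58%

41.58%


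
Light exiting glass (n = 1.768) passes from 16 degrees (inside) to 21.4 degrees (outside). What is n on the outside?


Apply Snell's law: n1 * sin(theta1) = n2 * sin(theta2)
  n2 = n1 * sin(theta1) / sin(theta2)
  sin(16) = 0.275637
  sin(21.4) = 0.364877
  n2 = 1.768 * 0.275637 / 0.364877 = 1.3356

1.3356


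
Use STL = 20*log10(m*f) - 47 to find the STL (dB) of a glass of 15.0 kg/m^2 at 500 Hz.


Mass law: STL = 20 * log10(m * f) - 47
  m * f = 15.0 * 500 = 7500
  log10(7500) = 3.87506
  STL = 20 * 3.87506 - 47 = 77.5012 - 47 = 30.5 dB

30.5 dB


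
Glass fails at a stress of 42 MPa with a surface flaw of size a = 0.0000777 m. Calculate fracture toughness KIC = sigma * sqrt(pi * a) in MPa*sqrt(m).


Fracture toughness: KIC = sigma * sqrt(pi * a)
  pi * a = pi * 0.0000777 = 0.000244102
  sqrt(pi * a) = 0.015624
  KIC = 42 * 0.015624 = 0.656 MPa*sqrt(m)

0.656 MPa*sqrt(m)
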